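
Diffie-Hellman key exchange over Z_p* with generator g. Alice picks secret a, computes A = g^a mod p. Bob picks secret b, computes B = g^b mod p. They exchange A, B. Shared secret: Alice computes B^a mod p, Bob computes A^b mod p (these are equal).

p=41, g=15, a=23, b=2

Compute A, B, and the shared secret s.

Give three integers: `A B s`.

A = 15^23 mod 41  (bits of 23 = 10111)
  bit 0 = 1: r = r^2 * 15 mod 41 = 1^2 * 15 = 1*15 = 15
  bit 1 = 0: r = r^2 mod 41 = 15^2 = 20
  bit 2 = 1: r = r^2 * 15 mod 41 = 20^2 * 15 = 31*15 = 14
  bit 3 = 1: r = r^2 * 15 mod 41 = 14^2 * 15 = 32*15 = 29
  bit 4 = 1: r = r^2 * 15 mod 41 = 29^2 * 15 = 21*15 = 28
  -> A = 28
B = 15^2 mod 41  (bits of 2 = 10)
  bit 0 = 1: r = r^2 * 15 mod 41 = 1^2 * 15 = 1*15 = 15
  bit 1 = 0: r = r^2 mod 41 = 15^2 = 20
  -> B = 20
s = B^a = 20^23 mod 41  (bits of 23 = 10111)
  bit 0 = 1: r = r^2 * 20 mod 41 = 1^2 * 20 = 1*20 = 20
  bit 1 = 0: r = r^2 mod 41 = 20^2 = 31
  bit 2 = 1: r = r^2 * 20 mod 41 = 31^2 * 20 = 18*20 = 32
  bit 3 = 1: r = r^2 * 20 mod 41 = 32^2 * 20 = 40*20 = 21
  bit 4 = 1: r = r^2 * 20 mod 41 = 21^2 * 20 = 31*20 = 5
  -> s = B^a = 5

Answer: 28 20 5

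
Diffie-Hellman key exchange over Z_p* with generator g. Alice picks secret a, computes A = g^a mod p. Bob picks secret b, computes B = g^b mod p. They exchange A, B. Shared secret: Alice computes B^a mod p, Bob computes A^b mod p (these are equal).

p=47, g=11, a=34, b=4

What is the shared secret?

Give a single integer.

Answer: 7

Derivation:
A = 11^34 mod 47  (bits of 34 = 100010)
  bit 0 = 1: r = r^2 * 11 mod 47 = 1^2 * 11 = 1*11 = 11
  bit 1 = 0: r = r^2 mod 47 = 11^2 = 27
  bit 2 = 0: r = r^2 mod 47 = 27^2 = 24
  bit 3 = 0: r = r^2 mod 47 = 24^2 = 12
  bit 4 = 1: r = r^2 * 11 mod 47 = 12^2 * 11 = 3*11 = 33
  bit 5 = 0: r = r^2 mod 47 = 33^2 = 8
  -> A = 8
B = 11^4 mod 47  (bits of 4 = 100)
  bit 0 = 1: r = r^2 * 11 mod 47 = 1^2 * 11 = 1*11 = 11
  bit 1 = 0: r = r^2 mod 47 = 11^2 = 27
  bit 2 = 0: r = r^2 mod 47 = 27^2 = 24
  -> B = 24
s = B^a = 24^34 mod 47  (bits of 34 = 100010)
  bit 0 = 1: r = r^2 * 24 mod 47 = 1^2 * 24 = 1*24 = 24
  bit 1 = 0: r = r^2 mod 47 = 24^2 = 12
  bit 2 = 0: r = r^2 mod 47 = 12^2 = 3
  bit 3 = 0: r = r^2 mod 47 = 3^2 = 9
  bit 4 = 1: r = r^2 * 24 mod 47 = 9^2 * 24 = 34*24 = 17
  bit 5 = 0: r = r^2 mod 47 = 17^2 = 7
  -> s = B^a = 7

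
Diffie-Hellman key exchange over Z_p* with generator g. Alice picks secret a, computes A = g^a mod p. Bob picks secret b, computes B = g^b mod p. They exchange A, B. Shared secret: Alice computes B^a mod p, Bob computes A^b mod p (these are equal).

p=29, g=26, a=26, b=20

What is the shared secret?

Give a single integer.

A = 26^26 mod 29  (bits of 26 = 11010)
  bit 0 = 1: r = r^2 * 26 mod 29 = 1^2 * 26 = 1*26 = 26
  bit 1 = 1: r = r^2 * 26 mod 29 = 26^2 * 26 = 9*26 = 2
  bit 2 = 0: r = r^2 mod 29 = 2^2 = 4
  bit 3 = 1: r = r^2 * 26 mod 29 = 4^2 * 26 = 16*26 = 10
  bit 4 = 0: r = r^2 mod 29 = 10^2 = 13
  -> A = 13
B = 26^20 mod 29  (bits of 20 = 10100)
  bit 0 = 1: r = r^2 * 26 mod 29 = 1^2 * 26 = 1*26 = 26
  bit 1 = 0: r = r^2 mod 29 = 26^2 = 9
  bit 2 = 1: r = r^2 * 26 mod 29 = 9^2 * 26 = 23*26 = 18
  bit 3 = 0: r = r^2 mod 29 = 18^2 = 5
  bit 4 = 0: r = r^2 mod 29 = 5^2 = 25
  -> B = 25
s = B^a = 25^26 mod 29  (bits of 26 = 11010)
  bit 0 = 1: r = r^2 * 25 mod 29 = 1^2 * 25 = 1*25 = 25
  bit 1 = 1: r = r^2 * 25 mod 29 = 25^2 * 25 = 16*25 = 23
  bit 2 = 0: r = r^2 mod 29 = 23^2 = 7
  bit 3 = 1: r = r^2 * 25 mod 29 = 7^2 * 25 = 20*25 = 7
  bit 4 = 0: r = r^2 mod 29 = 7^2 = 20
  -> s = B^a = 20

Answer: 20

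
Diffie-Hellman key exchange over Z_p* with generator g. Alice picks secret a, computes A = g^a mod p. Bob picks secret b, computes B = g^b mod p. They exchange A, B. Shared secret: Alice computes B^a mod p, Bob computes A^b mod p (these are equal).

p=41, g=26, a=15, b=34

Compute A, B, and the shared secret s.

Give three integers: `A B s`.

A = 26^15 mod 41  (bits of 15 = 1111)
  bit 0 = 1: r = r^2 * 26 mod 41 = 1^2 * 26 = 1*26 = 26
  bit 1 = 1: r = r^2 * 26 mod 41 = 26^2 * 26 = 20*26 = 28
  bit 2 = 1: r = r^2 * 26 mod 41 = 28^2 * 26 = 5*26 = 7
  bit 3 = 1: r = r^2 * 26 mod 41 = 7^2 * 26 = 8*26 = 3
  -> A = 3
B = 26^34 mod 41  (bits of 34 = 100010)
  bit 0 = 1: r = r^2 * 26 mod 41 = 1^2 * 26 = 1*26 = 26
  bit 1 = 0: r = r^2 mod 41 = 26^2 = 20
  bit 2 = 0: r = r^2 mod 41 = 20^2 = 31
  bit 3 = 0: r = r^2 mod 41 = 31^2 = 18
  bit 4 = 1: r = r^2 * 26 mod 41 = 18^2 * 26 = 37*26 = 19
  bit 5 = 0: r = r^2 mod 41 = 19^2 = 33
  -> B = 33
s = B^a = 33^15 mod 41  (bits of 15 = 1111)
  bit 0 = 1: r = r^2 * 33 mod 41 = 1^2 * 33 = 1*33 = 33
  bit 1 = 1: r = r^2 * 33 mod 41 = 33^2 * 33 = 23*33 = 21
  bit 2 = 1: r = r^2 * 33 mod 41 = 21^2 * 33 = 31*33 = 39
  bit 3 = 1: r = r^2 * 33 mod 41 = 39^2 * 33 = 4*33 = 9
  -> s = B^a = 9

Answer: 3 33 9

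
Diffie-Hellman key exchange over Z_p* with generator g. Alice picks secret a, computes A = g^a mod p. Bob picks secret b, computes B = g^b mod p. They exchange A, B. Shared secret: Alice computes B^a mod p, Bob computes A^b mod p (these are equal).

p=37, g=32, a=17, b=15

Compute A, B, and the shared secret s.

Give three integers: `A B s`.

Answer: 15 8 23

Derivation:
A = 32^17 mod 37  (bits of 17 = 10001)
  bit 0 = 1: r = r^2 * 32 mod 37 = 1^2 * 32 = 1*32 = 32
  bit 1 = 0: r = r^2 mod 37 = 32^2 = 25
  bit 2 = 0: r = r^2 mod 37 = 25^2 = 33
  bit 3 = 0: r = r^2 mod 37 = 33^2 = 16
  bit 4 = 1: r = r^2 * 32 mod 37 = 16^2 * 32 = 34*32 = 15
  -> A = 15
B = 32^15 mod 37  (bits of 15 = 1111)
  bit 0 = 1: r = r^2 * 32 mod 37 = 1^2 * 32 = 1*32 = 32
  bit 1 = 1: r = r^2 * 32 mod 37 = 32^2 * 32 = 25*32 = 23
  bit 2 = 1: r = r^2 * 32 mod 37 = 23^2 * 32 = 11*32 = 19
  bit 3 = 1: r = r^2 * 32 mod 37 = 19^2 * 32 = 28*32 = 8
  -> B = 8
s = B^a = 8^17 mod 37  (bits of 17 = 10001)
  bit 0 = 1: r = r^2 * 8 mod 37 = 1^2 * 8 = 1*8 = 8
  bit 1 = 0: r = r^2 mod 37 = 8^2 = 27
  bit 2 = 0: r = r^2 mod 37 = 27^2 = 26
  bit 3 = 0: r = r^2 mod 37 = 26^2 = 10
  bit 4 = 1: r = r^2 * 8 mod 37 = 10^2 * 8 = 26*8 = 23
  -> s = B^a = 23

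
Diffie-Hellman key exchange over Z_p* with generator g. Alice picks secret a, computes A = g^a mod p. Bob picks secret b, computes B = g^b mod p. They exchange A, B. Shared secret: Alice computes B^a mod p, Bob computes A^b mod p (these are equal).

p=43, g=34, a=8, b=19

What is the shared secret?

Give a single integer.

Answer: 10

Derivation:
A = 34^8 mod 43  (bits of 8 = 1000)
  bit 0 = 1: r = r^2 * 34 mod 43 = 1^2 * 34 = 1*34 = 34
  bit 1 = 0: r = r^2 mod 43 = 34^2 = 38
  bit 2 = 0: r = r^2 mod 43 = 38^2 = 25
  bit 3 = 0: r = r^2 mod 43 = 25^2 = 23
  -> A = 23
B = 34^19 mod 43  (bits of 19 = 10011)
  bit 0 = 1: r = r^2 * 34 mod 43 = 1^2 * 34 = 1*34 = 34
  bit 1 = 0: r = r^2 mod 43 = 34^2 = 38
  bit 2 = 0: r = r^2 mod 43 = 38^2 = 25
  bit 3 = 1: r = r^2 * 34 mod 43 = 25^2 * 34 = 23*34 = 8
  bit 4 = 1: r = r^2 * 34 mod 43 = 8^2 * 34 = 21*34 = 26
  -> B = 26
s = B^a = 26^8 mod 43  (bits of 8 = 1000)
  bit 0 = 1: r = r^2 * 26 mod 43 = 1^2 * 26 = 1*26 = 26
  bit 1 = 0: r = r^2 mod 43 = 26^2 = 31
  bit 2 = 0: r = r^2 mod 43 = 31^2 = 15
  bit 3 = 0: r = r^2 mod 43 = 15^2 = 10
  -> s = B^a = 10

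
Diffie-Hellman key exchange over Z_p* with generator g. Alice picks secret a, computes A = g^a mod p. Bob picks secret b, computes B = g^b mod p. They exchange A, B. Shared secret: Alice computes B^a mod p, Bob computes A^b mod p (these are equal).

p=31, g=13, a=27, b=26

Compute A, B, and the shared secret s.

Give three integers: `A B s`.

A = 13^27 mod 31  (bits of 27 = 11011)
  bit 0 = 1: r = r^2 * 13 mod 31 = 1^2 * 13 = 1*13 = 13
  bit 1 = 1: r = r^2 * 13 mod 31 = 13^2 * 13 = 14*13 = 27
  bit 2 = 0: r = r^2 mod 31 = 27^2 = 16
  bit 3 = 1: r = r^2 * 13 mod 31 = 16^2 * 13 = 8*13 = 11
  bit 4 = 1: r = r^2 * 13 mod 31 = 11^2 * 13 = 28*13 = 23
  -> A = 23
B = 13^26 mod 31  (bits of 26 = 11010)
  bit 0 = 1: r = r^2 * 13 mod 31 = 1^2 * 13 = 1*13 = 13
  bit 1 = 1: r = r^2 * 13 mod 31 = 13^2 * 13 = 14*13 = 27
  bit 2 = 0: r = r^2 mod 31 = 27^2 = 16
  bit 3 = 1: r = r^2 * 13 mod 31 = 16^2 * 13 = 8*13 = 11
  bit 4 = 0: r = r^2 mod 31 = 11^2 = 28
  -> B = 28
s = B^a = 28^27 mod 31  (bits of 27 = 11011)
  bit 0 = 1: r = r^2 * 28 mod 31 = 1^2 * 28 = 1*28 = 28
  bit 1 = 1: r = r^2 * 28 mod 31 = 28^2 * 28 = 9*28 = 4
  bit 2 = 0: r = r^2 mod 31 = 4^2 = 16
  bit 3 = 1: r = r^2 * 28 mod 31 = 16^2 * 28 = 8*28 = 7
  bit 4 = 1: r = r^2 * 28 mod 31 = 7^2 * 28 = 18*28 = 8
  -> s = B^a = 8

Answer: 23 28 8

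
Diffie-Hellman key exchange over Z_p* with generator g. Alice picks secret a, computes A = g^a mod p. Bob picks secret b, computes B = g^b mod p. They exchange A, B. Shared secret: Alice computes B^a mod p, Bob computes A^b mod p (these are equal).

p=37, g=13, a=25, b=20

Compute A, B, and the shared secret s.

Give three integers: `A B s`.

Answer: 5 16 12

Derivation:
A = 13^25 mod 37  (bits of 25 = 11001)
  bit 0 = 1: r = r^2 * 13 mod 37 = 1^2 * 13 = 1*13 = 13
  bit 1 = 1: r = r^2 * 13 mod 37 = 13^2 * 13 = 21*13 = 14
  bit 2 = 0: r = r^2 mod 37 = 14^2 = 11
  bit 3 = 0: r = r^2 mod 37 = 11^2 = 10
  bit 4 = 1: r = r^2 * 13 mod 37 = 10^2 * 13 = 26*13 = 5
  -> A = 5
B = 13^20 mod 37  (bits of 20 = 10100)
  bit 0 = 1: r = r^2 * 13 mod 37 = 1^2 * 13 = 1*13 = 13
  bit 1 = 0: r = r^2 mod 37 = 13^2 = 21
  bit 2 = 1: r = r^2 * 13 mod 37 = 21^2 * 13 = 34*13 = 35
  bit 3 = 0: r = r^2 mod 37 = 35^2 = 4
  bit 4 = 0: r = r^2 mod 37 = 4^2 = 16
  -> B = 16
s = B^a = 16^25 mod 37  (bits of 25 = 11001)
  bit 0 = 1: r = r^2 * 16 mod 37 = 1^2 * 16 = 1*16 = 16
  bit 1 = 1: r = r^2 * 16 mod 37 = 16^2 * 16 = 34*16 = 26
  bit 2 = 0: r = r^2 mod 37 = 26^2 = 10
  bit 3 = 0: r = r^2 mod 37 = 10^2 = 26
  bit 4 = 1: r = r^2 * 16 mod 37 = 26^2 * 16 = 10*16 = 12
  -> s = B^a = 12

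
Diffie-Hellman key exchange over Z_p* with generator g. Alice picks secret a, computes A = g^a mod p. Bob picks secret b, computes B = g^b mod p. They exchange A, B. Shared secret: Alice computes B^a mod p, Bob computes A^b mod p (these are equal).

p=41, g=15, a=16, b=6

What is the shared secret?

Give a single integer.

A = 15^16 mod 41  (bits of 16 = 10000)
  bit 0 = 1: r = r^2 * 15 mod 41 = 1^2 * 15 = 1*15 = 15
  bit 1 = 0: r = r^2 mod 41 = 15^2 = 20
  bit 2 = 0: r = r^2 mod 41 = 20^2 = 31
  bit 3 = 0: r = r^2 mod 41 = 31^2 = 18
  bit 4 = 0: r = r^2 mod 41 = 18^2 = 37
  -> A = 37
B = 15^6 mod 41  (bits of 6 = 110)
  bit 0 = 1: r = r^2 * 15 mod 41 = 1^2 * 15 = 1*15 = 15
  bit 1 = 1: r = r^2 * 15 mod 41 = 15^2 * 15 = 20*15 = 13
  bit 2 = 0: r = r^2 mod 41 = 13^2 = 5
  -> B = 5
s = B^a = 5^16 mod 41  (bits of 16 = 10000)
  bit 0 = 1: r = r^2 * 5 mod 41 = 1^2 * 5 = 1*5 = 5
  bit 1 = 0: r = r^2 mod 41 = 5^2 = 25
  bit 2 = 0: r = r^2 mod 41 = 25^2 = 10
  bit 3 = 0: r = r^2 mod 41 = 10^2 = 18
  bit 4 = 0: r = r^2 mod 41 = 18^2 = 37
  -> s = B^a = 37

Answer: 37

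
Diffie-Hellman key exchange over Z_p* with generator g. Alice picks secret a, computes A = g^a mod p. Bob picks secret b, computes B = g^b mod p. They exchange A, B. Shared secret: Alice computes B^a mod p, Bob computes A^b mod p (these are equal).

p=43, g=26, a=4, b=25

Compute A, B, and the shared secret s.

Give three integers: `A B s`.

A = 26^4 mod 43  (bits of 4 = 100)
  bit 0 = 1: r = r^2 * 26 mod 43 = 1^2 * 26 = 1*26 = 26
  bit 1 = 0: r = r^2 mod 43 = 26^2 = 31
  bit 2 = 0: r = r^2 mod 43 = 31^2 = 15
  -> A = 15
B = 26^25 mod 43  (bits of 25 = 11001)
  bit 0 = 1: r = r^2 * 26 mod 43 = 1^2 * 26 = 1*26 = 26
  bit 1 = 1: r = r^2 * 26 mod 43 = 26^2 * 26 = 31*26 = 32
  bit 2 = 0: r = r^2 mod 43 = 32^2 = 35
  bit 3 = 0: r = r^2 mod 43 = 35^2 = 21
  bit 4 = 1: r = r^2 * 26 mod 43 = 21^2 * 26 = 11*26 = 28
  -> B = 28
s = B^a = 28^4 mod 43  (bits of 4 = 100)
  bit 0 = 1: r = r^2 * 28 mod 43 = 1^2 * 28 = 1*28 = 28
  bit 1 = 0: r = r^2 mod 43 = 28^2 = 10
  bit 2 = 0: r = r^2 mod 43 = 10^2 = 14
  -> s = B^a = 14

Answer: 15 28 14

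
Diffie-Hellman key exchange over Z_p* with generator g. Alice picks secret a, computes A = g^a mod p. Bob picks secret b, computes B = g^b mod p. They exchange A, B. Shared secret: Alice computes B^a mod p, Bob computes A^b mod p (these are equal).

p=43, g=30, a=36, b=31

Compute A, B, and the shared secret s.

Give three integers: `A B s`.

A = 30^36 mod 43  (bits of 36 = 100100)
  bit 0 = 1: r = r^2 * 30 mod 43 = 1^2 * 30 = 1*30 = 30
  bit 1 = 0: r = r^2 mod 43 = 30^2 = 40
  bit 2 = 0: r = r^2 mod 43 = 40^2 = 9
  bit 3 = 1: r = r^2 * 30 mod 43 = 9^2 * 30 = 38*30 = 22
  bit 4 = 0: r = r^2 mod 43 = 22^2 = 11
  bit 5 = 0: r = r^2 mod 43 = 11^2 = 35
  -> A = 35
B = 30^31 mod 43  (bits of 31 = 11111)
  bit 0 = 1: r = r^2 * 30 mod 43 = 1^2 * 30 = 1*30 = 30
  bit 1 = 1: r = r^2 * 30 mod 43 = 30^2 * 30 = 40*30 = 39
  bit 2 = 1: r = r^2 * 30 mod 43 = 39^2 * 30 = 16*30 = 7
  bit 3 = 1: r = r^2 * 30 mod 43 = 7^2 * 30 = 6*30 = 8
  bit 4 = 1: r = r^2 * 30 mod 43 = 8^2 * 30 = 21*30 = 28
  -> B = 28
s = B^a = 28^36 mod 43  (bits of 36 = 100100)
  bit 0 = 1: r = r^2 * 28 mod 43 = 1^2 * 28 = 1*28 = 28
  bit 1 = 0: r = r^2 mod 43 = 28^2 = 10
  bit 2 = 0: r = r^2 mod 43 = 10^2 = 14
  bit 3 = 1: r = r^2 * 28 mod 43 = 14^2 * 28 = 24*28 = 27
  bit 4 = 0: r = r^2 mod 43 = 27^2 = 41
  bit 5 = 0: r = r^2 mod 43 = 41^2 = 4
  -> s = B^a = 4

Answer: 35 28 4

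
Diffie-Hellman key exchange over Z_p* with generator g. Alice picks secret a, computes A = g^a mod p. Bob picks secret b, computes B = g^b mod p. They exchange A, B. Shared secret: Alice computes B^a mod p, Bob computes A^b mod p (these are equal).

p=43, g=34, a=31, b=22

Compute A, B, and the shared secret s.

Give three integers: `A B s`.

A = 34^31 mod 43  (bits of 31 = 11111)
  bit 0 = 1: r = r^2 * 34 mod 43 = 1^2 * 34 = 1*34 = 34
  bit 1 = 1: r = r^2 * 34 mod 43 = 34^2 * 34 = 38*34 = 2
  bit 2 = 1: r = r^2 * 34 mod 43 = 2^2 * 34 = 4*34 = 7
  bit 3 = 1: r = r^2 * 34 mod 43 = 7^2 * 34 = 6*34 = 32
  bit 4 = 1: r = r^2 * 34 mod 43 = 32^2 * 34 = 35*34 = 29
  -> A = 29
B = 34^22 mod 43  (bits of 22 = 10110)
  bit 0 = 1: r = r^2 * 34 mod 43 = 1^2 * 34 = 1*34 = 34
  bit 1 = 0: r = r^2 mod 43 = 34^2 = 38
  bit 2 = 1: r = r^2 * 34 mod 43 = 38^2 * 34 = 25*34 = 33
  bit 3 = 1: r = r^2 * 34 mod 43 = 33^2 * 34 = 14*34 = 3
  bit 4 = 0: r = r^2 mod 43 = 3^2 = 9
  -> B = 9
s = B^a = 9^31 mod 43  (bits of 31 = 11111)
  bit 0 = 1: r = r^2 * 9 mod 43 = 1^2 * 9 = 1*9 = 9
  bit 1 = 1: r = r^2 * 9 mod 43 = 9^2 * 9 = 38*9 = 41
  bit 2 = 1: r = r^2 * 9 mod 43 = 41^2 * 9 = 4*9 = 36
  bit 3 = 1: r = r^2 * 9 mod 43 = 36^2 * 9 = 6*9 = 11
  bit 4 = 1: r = r^2 * 9 mod 43 = 11^2 * 9 = 35*9 = 14
  -> s = B^a = 14

Answer: 29 9 14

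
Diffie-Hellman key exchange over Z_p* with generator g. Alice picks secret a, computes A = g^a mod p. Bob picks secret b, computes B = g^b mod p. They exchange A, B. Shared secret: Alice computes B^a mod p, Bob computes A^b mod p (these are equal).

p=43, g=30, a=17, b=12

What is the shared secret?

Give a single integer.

A = 30^17 mod 43  (bits of 17 = 10001)
  bit 0 = 1: r = r^2 * 30 mod 43 = 1^2 * 30 = 1*30 = 30
  bit 1 = 0: r = r^2 mod 43 = 30^2 = 40
  bit 2 = 0: r = r^2 mod 43 = 40^2 = 9
  bit 3 = 0: r = r^2 mod 43 = 9^2 = 38
  bit 4 = 1: r = r^2 * 30 mod 43 = 38^2 * 30 = 25*30 = 19
  -> A = 19
B = 30^12 mod 43  (bits of 12 = 1100)
  bit 0 = 1: r = r^2 * 30 mod 43 = 1^2 * 30 = 1*30 = 30
  bit 1 = 1: r = r^2 * 30 mod 43 = 30^2 * 30 = 40*30 = 39
  bit 2 = 0: r = r^2 mod 43 = 39^2 = 16
  bit 3 = 0: r = r^2 mod 43 = 16^2 = 41
  -> B = 41
s = B^a = 41^17 mod 43  (bits of 17 = 10001)
  bit 0 = 1: r = r^2 * 41 mod 43 = 1^2 * 41 = 1*41 = 41
  bit 1 = 0: r = r^2 mod 43 = 41^2 = 4
  bit 2 = 0: r = r^2 mod 43 = 4^2 = 16
  bit 3 = 0: r = r^2 mod 43 = 16^2 = 41
  bit 4 = 1: r = r^2 * 41 mod 43 = 41^2 * 41 = 4*41 = 35
  -> s = B^a = 35

Answer: 35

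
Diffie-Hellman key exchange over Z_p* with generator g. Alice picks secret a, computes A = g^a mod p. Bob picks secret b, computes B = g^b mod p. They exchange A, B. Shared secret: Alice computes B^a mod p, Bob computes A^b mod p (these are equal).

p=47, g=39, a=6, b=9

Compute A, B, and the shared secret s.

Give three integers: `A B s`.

A = 39^6 mod 47  (bits of 6 = 110)
  bit 0 = 1: r = r^2 * 39 mod 47 = 1^2 * 39 = 1*39 = 39
  bit 1 = 1: r = r^2 * 39 mod 47 = 39^2 * 39 = 17*39 = 5
  bit 2 = 0: r = r^2 mod 47 = 5^2 = 25
  -> A = 25
B = 39^9 mod 47  (bits of 9 = 1001)
  bit 0 = 1: r = r^2 * 39 mod 47 = 1^2 * 39 = 1*39 = 39
  bit 1 = 0: r = r^2 mod 47 = 39^2 = 17
  bit 2 = 0: r = r^2 mod 47 = 17^2 = 7
  bit 3 = 1: r = r^2 * 39 mod 47 = 7^2 * 39 = 2*39 = 31
  -> B = 31
s = B^a = 31^6 mod 47  (bits of 6 = 110)
  bit 0 = 1: r = r^2 * 31 mod 47 = 1^2 * 31 = 1*31 = 31
  bit 1 = 1: r = r^2 * 31 mod 47 = 31^2 * 31 = 21*31 = 40
  bit 2 = 0: r = r^2 mod 47 = 40^2 = 2
  -> s = B^a = 2

Answer: 25 31 2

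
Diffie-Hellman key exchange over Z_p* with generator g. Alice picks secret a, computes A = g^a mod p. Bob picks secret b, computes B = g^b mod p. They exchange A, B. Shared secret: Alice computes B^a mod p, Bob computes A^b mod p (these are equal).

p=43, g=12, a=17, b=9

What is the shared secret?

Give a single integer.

A = 12^17 mod 43  (bits of 17 = 10001)
  bit 0 = 1: r = r^2 * 12 mod 43 = 1^2 * 12 = 1*12 = 12
  bit 1 = 0: r = r^2 mod 43 = 12^2 = 15
  bit 2 = 0: r = r^2 mod 43 = 15^2 = 10
  bit 3 = 0: r = r^2 mod 43 = 10^2 = 14
  bit 4 = 1: r = r^2 * 12 mod 43 = 14^2 * 12 = 24*12 = 30
  -> A = 30
B = 12^9 mod 43  (bits of 9 = 1001)
  bit 0 = 1: r = r^2 * 12 mod 43 = 1^2 * 12 = 1*12 = 12
  bit 1 = 0: r = r^2 mod 43 = 12^2 = 15
  bit 2 = 0: r = r^2 mod 43 = 15^2 = 10
  bit 3 = 1: r = r^2 * 12 mod 43 = 10^2 * 12 = 14*12 = 39
  -> B = 39
s = B^a = 39^17 mod 43  (bits of 17 = 10001)
  bit 0 = 1: r = r^2 * 39 mod 43 = 1^2 * 39 = 1*39 = 39
  bit 1 = 0: r = r^2 mod 43 = 39^2 = 16
  bit 2 = 0: r = r^2 mod 43 = 16^2 = 41
  bit 3 = 0: r = r^2 mod 43 = 41^2 = 4
  bit 4 = 1: r = r^2 * 39 mod 43 = 4^2 * 39 = 16*39 = 22
  -> s = B^a = 22

Answer: 22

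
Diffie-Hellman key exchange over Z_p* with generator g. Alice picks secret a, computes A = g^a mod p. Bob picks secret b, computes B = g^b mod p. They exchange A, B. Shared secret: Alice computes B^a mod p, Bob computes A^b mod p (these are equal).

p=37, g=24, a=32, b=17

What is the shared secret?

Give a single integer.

A = 24^32 mod 37  (bits of 32 = 100000)
  bit 0 = 1: r = r^2 * 24 mod 37 = 1^2 * 24 = 1*24 = 24
  bit 1 = 0: r = r^2 mod 37 = 24^2 = 21
  bit 2 = 0: r = r^2 mod 37 = 21^2 = 34
  bit 3 = 0: r = r^2 mod 37 = 34^2 = 9
  bit 4 = 0: r = r^2 mod 37 = 9^2 = 7
  bit 5 = 0: r = r^2 mod 37 = 7^2 = 12
  -> A = 12
B = 24^17 mod 37  (bits of 17 = 10001)
  bit 0 = 1: r = r^2 * 24 mod 37 = 1^2 * 24 = 1*24 = 24
  bit 1 = 0: r = r^2 mod 37 = 24^2 = 21
  bit 2 = 0: r = r^2 mod 37 = 21^2 = 34
  bit 3 = 0: r = r^2 mod 37 = 34^2 = 9
  bit 4 = 1: r = r^2 * 24 mod 37 = 9^2 * 24 = 7*24 = 20
  -> B = 20
s = B^a = 20^32 mod 37  (bits of 32 = 100000)
  bit 0 = 1: r = r^2 * 20 mod 37 = 1^2 * 20 = 1*20 = 20
  bit 1 = 0: r = r^2 mod 37 = 20^2 = 30
  bit 2 = 0: r = r^2 mod 37 = 30^2 = 12
  bit 3 = 0: r = r^2 mod 37 = 12^2 = 33
  bit 4 = 0: r = r^2 mod 37 = 33^2 = 16
  bit 5 = 0: r = r^2 mod 37 = 16^2 = 34
  -> s = B^a = 34

Answer: 34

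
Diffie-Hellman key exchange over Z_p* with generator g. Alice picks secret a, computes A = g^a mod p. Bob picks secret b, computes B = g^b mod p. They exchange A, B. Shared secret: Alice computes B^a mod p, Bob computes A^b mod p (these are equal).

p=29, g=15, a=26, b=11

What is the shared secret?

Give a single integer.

Answer: 5

Derivation:
A = 15^26 mod 29  (bits of 26 = 11010)
  bit 0 = 1: r = r^2 * 15 mod 29 = 1^2 * 15 = 1*15 = 15
  bit 1 = 1: r = r^2 * 15 mod 29 = 15^2 * 15 = 22*15 = 11
  bit 2 = 0: r = r^2 mod 29 = 11^2 = 5
  bit 3 = 1: r = r^2 * 15 mod 29 = 5^2 * 15 = 25*15 = 27
  bit 4 = 0: r = r^2 mod 29 = 27^2 = 4
  -> A = 4
B = 15^11 mod 29  (bits of 11 = 1011)
  bit 0 = 1: r = r^2 * 15 mod 29 = 1^2 * 15 = 1*15 = 15
  bit 1 = 0: r = r^2 mod 29 = 15^2 = 22
  bit 2 = 1: r = r^2 * 15 mod 29 = 22^2 * 15 = 20*15 = 10
  bit 3 = 1: r = r^2 * 15 mod 29 = 10^2 * 15 = 13*15 = 21
  -> B = 21
s = B^a = 21^26 mod 29  (bits of 26 = 11010)
  bit 0 = 1: r = r^2 * 21 mod 29 = 1^2 * 21 = 1*21 = 21
  bit 1 = 1: r = r^2 * 21 mod 29 = 21^2 * 21 = 6*21 = 10
  bit 2 = 0: r = r^2 mod 29 = 10^2 = 13
  bit 3 = 1: r = r^2 * 21 mod 29 = 13^2 * 21 = 24*21 = 11
  bit 4 = 0: r = r^2 mod 29 = 11^2 = 5
  -> s = B^a = 5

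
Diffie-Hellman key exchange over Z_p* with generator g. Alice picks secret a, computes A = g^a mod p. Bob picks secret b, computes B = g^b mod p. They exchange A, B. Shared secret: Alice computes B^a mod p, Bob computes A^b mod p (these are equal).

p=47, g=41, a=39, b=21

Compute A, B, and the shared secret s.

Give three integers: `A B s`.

A = 41^39 mod 47  (bits of 39 = 100111)
  bit 0 = 1: r = r^2 * 41 mod 47 = 1^2 * 41 = 1*41 = 41
  bit 1 = 0: r = r^2 mod 47 = 41^2 = 36
  bit 2 = 0: r = r^2 mod 47 = 36^2 = 27
  bit 3 = 1: r = r^2 * 41 mod 47 = 27^2 * 41 = 24*41 = 44
  bit 4 = 1: r = r^2 * 41 mod 47 = 44^2 * 41 = 9*41 = 40
  bit 5 = 1: r = r^2 * 41 mod 47 = 40^2 * 41 = 2*41 = 35
  -> A = 35
B = 41^21 mod 47  (bits of 21 = 10101)
  bit 0 = 1: r = r^2 * 41 mod 47 = 1^2 * 41 = 1*41 = 41
  bit 1 = 0: r = r^2 mod 47 = 41^2 = 36
  bit 2 = 1: r = r^2 * 41 mod 47 = 36^2 * 41 = 27*41 = 26
  bit 3 = 0: r = r^2 mod 47 = 26^2 = 18
  bit 4 = 1: r = r^2 * 41 mod 47 = 18^2 * 41 = 42*41 = 30
  -> B = 30
s = B^a = 30^39 mod 47  (bits of 39 = 100111)
  bit 0 = 1: r = r^2 * 30 mod 47 = 1^2 * 30 = 1*30 = 30
  bit 1 = 0: r = r^2 mod 47 = 30^2 = 7
  bit 2 = 0: r = r^2 mod 47 = 7^2 = 2
  bit 3 = 1: r = r^2 * 30 mod 47 = 2^2 * 30 = 4*30 = 26
  bit 4 = 1: r = r^2 * 30 mod 47 = 26^2 * 30 = 18*30 = 23
  bit 5 = 1: r = r^2 * 30 mod 47 = 23^2 * 30 = 12*30 = 31
  -> s = B^a = 31

Answer: 35 30 31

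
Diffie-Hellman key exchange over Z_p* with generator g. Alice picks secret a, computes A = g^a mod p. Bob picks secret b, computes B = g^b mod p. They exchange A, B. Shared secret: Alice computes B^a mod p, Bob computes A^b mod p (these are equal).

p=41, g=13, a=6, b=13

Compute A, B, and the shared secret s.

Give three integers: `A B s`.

Answer: 2 11 33

Derivation:
A = 13^6 mod 41  (bits of 6 = 110)
  bit 0 = 1: r = r^2 * 13 mod 41 = 1^2 * 13 = 1*13 = 13
  bit 1 = 1: r = r^2 * 13 mod 41 = 13^2 * 13 = 5*13 = 24
  bit 2 = 0: r = r^2 mod 41 = 24^2 = 2
  -> A = 2
B = 13^13 mod 41  (bits of 13 = 1101)
  bit 0 = 1: r = r^2 * 13 mod 41 = 1^2 * 13 = 1*13 = 13
  bit 1 = 1: r = r^2 * 13 mod 41 = 13^2 * 13 = 5*13 = 24
  bit 2 = 0: r = r^2 mod 41 = 24^2 = 2
  bit 3 = 1: r = r^2 * 13 mod 41 = 2^2 * 13 = 4*13 = 11
  -> B = 11
s = B^a = 11^6 mod 41  (bits of 6 = 110)
  bit 0 = 1: r = r^2 * 11 mod 41 = 1^2 * 11 = 1*11 = 11
  bit 1 = 1: r = r^2 * 11 mod 41 = 11^2 * 11 = 39*11 = 19
  bit 2 = 0: r = r^2 mod 41 = 19^2 = 33
  -> s = B^a = 33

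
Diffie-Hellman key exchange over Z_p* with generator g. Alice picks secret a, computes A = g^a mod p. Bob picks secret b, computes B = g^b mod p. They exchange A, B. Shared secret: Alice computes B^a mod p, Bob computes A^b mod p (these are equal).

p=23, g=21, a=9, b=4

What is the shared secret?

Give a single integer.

Answer: 8

Derivation:
A = 21^9 mod 23  (bits of 9 = 1001)
  bit 0 = 1: r = r^2 * 21 mod 23 = 1^2 * 21 = 1*21 = 21
  bit 1 = 0: r = r^2 mod 23 = 21^2 = 4
  bit 2 = 0: r = r^2 mod 23 = 4^2 = 16
  bit 3 = 1: r = r^2 * 21 mod 23 = 16^2 * 21 = 3*21 = 17
  -> A = 17
B = 21^4 mod 23  (bits of 4 = 100)
  bit 0 = 1: r = r^2 * 21 mod 23 = 1^2 * 21 = 1*21 = 21
  bit 1 = 0: r = r^2 mod 23 = 21^2 = 4
  bit 2 = 0: r = r^2 mod 23 = 4^2 = 16
  -> B = 16
s = B^a = 16^9 mod 23  (bits of 9 = 1001)
  bit 0 = 1: r = r^2 * 16 mod 23 = 1^2 * 16 = 1*16 = 16
  bit 1 = 0: r = r^2 mod 23 = 16^2 = 3
  bit 2 = 0: r = r^2 mod 23 = 3^2 = 9
  bit 3 = 1: r = r^2 * 16 mod 23 = 9^2 * 16 = 12*16 = 8
  -> s = B^a = 8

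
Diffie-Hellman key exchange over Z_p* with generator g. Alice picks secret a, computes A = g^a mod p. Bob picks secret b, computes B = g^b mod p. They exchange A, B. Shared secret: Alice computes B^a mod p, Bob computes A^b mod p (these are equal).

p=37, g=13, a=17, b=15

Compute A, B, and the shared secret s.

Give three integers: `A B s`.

A = 13^17 mod 37  (bits of 17 = 10001)
  bit 0 = 1: r = r^2 * 13 mod 37 = 1^2 * 13 = 1*13 = 13
  bit 1 = 0: r = r^2 mod 37 = 13^2 = 21
  bit 2 = 0: r = r^2 mod 37 = 21^2 = 34
  bit 3 = 0: r = r^2 mod 37 = 34^2 = 9
  bit 4 = 1: r = r^2 * 13 mod 37 = 9^2 * 13 = 7*13 = 17
  -> A = 17
B = 13^15 mod 37  (bits of 15 = 1111)
  bit 0 = 1: r = r^2 * 13 mod 37 = 1^2 * 13 = 1*13 = 13
  bit 1 = 1: r = r^2 * 13 mod 37 = 13^2 * 13 = 21*13 = 14
  bit 2 = 1: r = r^2 * 13 mod 37 = 14^2 * 13 = 11*13 = 32
  bit 3 = 1: r = r^2 * 13 mod 37 = 32^2 * 13 = 25*13 = 29
  -> B = 29
s = B^a = 29^17 mod 37  (bits of 17 = 10001)
  bit 0 = 1: r = r^2 * 29 mod 37 = 1^2 * 29 = 1*29 = 29
  bit 1 = 0: r = r^2 mod 37 = 29^2 = 27
  bit 2 = 0: r = r^2 mod 37 = 27^2 = 26
  bit 3 = 0: r = r^2 mod 37 = 26^2 = 10
  bit 4 = 1: r = r^2 * 29 mod 37 = 10^2 * 29 = 26*29 = 14
  -> s = B^a = 14

Answer: 17 29 14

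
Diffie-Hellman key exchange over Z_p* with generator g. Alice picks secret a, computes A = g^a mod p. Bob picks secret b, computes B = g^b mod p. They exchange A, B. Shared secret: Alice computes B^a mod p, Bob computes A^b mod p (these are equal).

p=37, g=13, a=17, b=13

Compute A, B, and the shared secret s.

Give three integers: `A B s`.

A = 13^17 mod 37  (bits of 17 = 10001)
  bit 0 = 1: r = r^2 * 13 mod 37 = 1^2 * 13 = 1*13 = 13
  bit 1 = 0: r = r^2 mod 37 = 13^2 = 21
  bit 2 = 0: r = r^2 mod 37 = 21^2 = 34
  bit 3 = 0: r = r^2 mod 37 = 34^2 = 9
  bit 4 = 1: r = r^2 * 13 mod 37 = 9^2 * 13 = 7*13 = 17
  -> A = 17
B = 13^13 mod 37  (bits of 13 = 1101)
  bit 0 = 1: r = r^2 * 13 mod 37 = 1^2 * 13 = 1*13 = 13
  bit 1 = 1: r = r^2 * 13 mod 37 = 13^2 * 13 = 21*13 = 14
  bit 2 = 0: r = r^2 mod 37 = 14^2 = 11
  bit 3 = 1: r = r^2 * 13 mod 37 = 11^2 * 13 = 10*13 = 19
  -> B = 19
s = B^a = 19^17 mod 37  (bits of 17 = 10001)
  bit 0 = 1: r = r^2 * 19 mod 37 = 1^2 * 19 = 1*19 = 19
  bit 1 = 0: r = r^2 mod 37 = 19^2 = 28
  bit 2 = 0: r = r^2 mod 37 = 28^2 = 7
  bit 3 = 0: r = r^2 mod 37 = 7^2 = 12
  bit 4 = 1: r = r^2 * 19 mod 37 = 12^2 * 19 = 33*19 = 35
  -> s = B^a = 35

Answer: 17 19 35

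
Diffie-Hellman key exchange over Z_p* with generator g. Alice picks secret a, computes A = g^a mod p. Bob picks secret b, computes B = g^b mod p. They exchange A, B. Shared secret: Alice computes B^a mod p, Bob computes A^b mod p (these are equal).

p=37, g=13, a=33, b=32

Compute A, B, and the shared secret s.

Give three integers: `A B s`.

Answer: 8 12 10

Derivation:
A = 13^33 mod 37  (bits of 33 = 100001)
  bit 0 = 1: r = r^2 * 13 mod 37 = 1^2 * 13 = 1*13 = 13
  bit 1 = 0: r = r^2 mod 37 = 13^2 = 21
  bit 2 = 0: r = r^2 mod 37 = 21^2 = 34
  bit 3 = 0: r = r^2 mod 37 = 34^2 = 9
  bit 4 = 0: r = r^2 mod 37 = 9^2 = 7
  bit 5 = 1: r = r^2 * 13 mod 37 = 7^2 * 13 = 12*13 = 8
  -> A = 8
B = 13^32 mod 37  (bits of 32 = 100000)
  bit 0 = 1: r = r^2 * 13 mod 37 = 1^2 * 13 = 1*13 = 13
  bit 1 = 0: r = r^2 mod 37 = 13^2 = 21
  bit 2 = 0: r = r^2 mod 37 = 21^2 = 34
  bit 3 = 0: r = r^2 mod 37 = 34^2 = 9
  bit 4 = 0: r = r^2 mod 37 = 9^2 = 7
  bit 5 = 0: r = r^2 mod 37 = 7^2 = 12
  -> B = 12
s = B^a = 12^33 mod 37  (bits of 33 = 100001)
  bit 0 = 1: r = r^2 * 12 mod 37 = 1^2 * 12 = 1*12 = 12
  bit 1 = 0: r = r^2 mod 37 = 12^2 = 33
  bit 2 = 0: r = r^2 mod 37 = 33^2 = 16
  bit 3 = 0: r = r^2 mod 37 = 16^2 = 34
  bit 4 = 0: r = r^2 mod 37 = 34^2 = 9
  bit 5 = 1: r = r^2 * 12 mod 37 = 9^2 * 12 = 7*12 = 10
  -> s = B^a = 10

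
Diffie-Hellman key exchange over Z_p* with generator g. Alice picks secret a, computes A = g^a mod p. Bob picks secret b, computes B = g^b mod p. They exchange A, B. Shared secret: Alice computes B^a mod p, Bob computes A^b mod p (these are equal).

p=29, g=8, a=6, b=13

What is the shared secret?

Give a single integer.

Answer: 9

Derivation:
A = 8^6 mod 29  (bits of 6 = 110)
  bit 0 = 1: r = r^2 * 8 mod 29 = 1^2 * 8 = 1*8 = 8
  bit 1 = 1: r = r^2 * 8 mod 29 = 8^2 * 8 = 6*8 = 19
  bit 2 = 0: r = r^2 mod 29 = 19^2 = 13
  -> A = 13
B = 8^13 mod 29  (bits of 13 = 1101)
  bit 0 = 1: r = r^2 * 8 mod 29 = 1^2 * 8 = 1*8 = 8
  bit 1 = 1: r = r^2 * 8 mod 29 = 8^2 * 8 = 6*8 = 19
  bit 2 = 0: r = r^2 mod 29 = 19^2 = 13
  bit 3 = 1: r = r^2 * 8 mod 29 = 13^2 * 8 = 24*8 = 18
  -> B = 18
s = B^a = 18^6 mod 29  (bits of 6 = 110)
  bit 0 = 1: r = r^2 * 18 mod 29 = 1^2 * 18 = 1*18 = 18
  bit 1 = 1: r = r^2 * 18 mod 29 = 18^2 * 18 = 5*18 = 3
  bit 2 = 0: r = r^2 mod 29 = 3^2 = 9
  -> s = B^a = 9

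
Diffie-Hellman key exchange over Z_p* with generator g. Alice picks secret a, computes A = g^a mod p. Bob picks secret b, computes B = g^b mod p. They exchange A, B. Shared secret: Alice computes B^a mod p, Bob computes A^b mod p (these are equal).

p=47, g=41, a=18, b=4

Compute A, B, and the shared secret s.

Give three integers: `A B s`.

A = 41^18 mod 47  (bits of 18 = 10010)
  bit 0 = 1: r = r^2 * 41 mod 47 = 1^2 * 41 = 1*41 = 41
  bit 1 = 0: r = r^2 mod 47 = 41^2 = 36
  bit 2 = 0: r = r^2 mod 47 = 36^2 = 27
  bit 3 = 1: r = r^2 * 41 mod 47 = 27^2 * 41 = 24*41 = 44
  bit 4 = 0: r = r^2 mod 47 = 44^2 = 9
  -> A = 9
B = 41^4 mod 47  (bits of 4 = 100)
  bit 0 = 1: r = r^2 * 41 mod 47 = 1^2 * 41 = 1*41 = 41
  bit 1 = 0: r = r^2 mod 47 = 41^2 = 36
  bit 2 = 0: r = r^2 mod 47 = 36^2 = 27
  -> B = 27
s = B^a = 27^18 mod 47  (bits of 18 = 10010)
  bit 0 = 1: r = r^2 * 27 mod 47 = 1^2 * 27 = 1*27 = 27
  bit 1 = 0: r = r^2 mod 47 = 27^2 = 24
  bit 2 = 0: r = r^2 mod 47 = 24^2 = 12
  bit 3 = 1: r = r^2 * 27 mod 47 = 12^2 * 27 = 3*27 = 34
  bit 4 = 0: r = r^2 mod 47 = 34^2 = 28
  -> s = B^a = 28

Answer: 9 27 28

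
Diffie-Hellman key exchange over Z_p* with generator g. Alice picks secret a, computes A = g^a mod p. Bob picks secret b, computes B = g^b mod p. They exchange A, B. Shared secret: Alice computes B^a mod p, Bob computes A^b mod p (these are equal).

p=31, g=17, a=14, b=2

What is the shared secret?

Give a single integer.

Answer: 28

Derivation:
A = 17^14 mod 31  (bits of 14 = 1110)
  bit 0 = 1: r = r^2 * 17 mod 31 = 1^2 * 17 = 1*17 = 17
  bit 1 = 1: r = r^2 * 17 mod 31 = 17^2 * 17 = 10*17 = 15
  bit 2 = 1: r = r^2 * 17 mod 31 = 15^2 * 17 = 8*17 = 12
  bit 3 = 0: r = r^2 mod 31 = 12^2 = 20
  -> A = 20
B = 17^2 mod 31  (bits of 2 = 10)
  bit 0 = 1: r = r^2 * 17 mod 31 = 1^2 * 17 = 1*17 = 17
  bit 1 = 0: r = r^2 mod 31 = 17^2 = 10
  -> B = 10
s = B^a = 10^14 mod 31  (bits of 14 = 1110)
  bit 0 = 1: r = r^2 * 10 mod 31 = 1^2 * 10 = 1*10 = 10
  bit 1 = 1: r = r^2 * 10 mod 31 = 10^2 * 10 = 7*10 = 8
  bit 2 = 1: r = r^2 * 10 mod 31 = 8^2 * 10 = 2*10 = 20
  bit 3 = 0: r = r^2 mod 31 = 20^2 = 28
  -> s = B^a = 28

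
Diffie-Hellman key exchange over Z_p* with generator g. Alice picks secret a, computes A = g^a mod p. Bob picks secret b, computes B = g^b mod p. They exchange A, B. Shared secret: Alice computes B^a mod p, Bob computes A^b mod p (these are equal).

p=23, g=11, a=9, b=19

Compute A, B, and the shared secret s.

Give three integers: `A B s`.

A = 11^9 mod 23  (bits of 9 = 1001)
  bit 0 = 1: r = r^2 * 11 mod 23 = 1^2 * 11 = 1*11 = 11
  bit 1 = 0: r = r^2 mod 23 = 11^2 = 6
  bit 2 = 0: r = r^2 mod 23 = 6^2 = 13
  bit 3 = 1: r = r^2 * 11 mod 23 = 13^2 * 11 = 8*11 = 19
  -> A = 19
B = 11^19 mod 23  (bits of 19 = 10011)
  bit 0 = 1: r = r^2 * 11 mod 23 = 1^2 * 11 = 1*11 = 11
  bit 1 = 0: r = r^2 mod 23 = 11^2 = 6
  bit 2 = 0: r = r^2 mod 23 = 6^2 = 13
  bit 3 = 1: r = r^2 * 11 mod 23 = 13^2 * 11 = 8*11 = 19
  bit 4 = 1: r = r^2 * 11 mod 23 = 19^2 * 11 = 16*11 = 15
  -> B = 15
s = B^a = 15^9 mod 23  (bits of 9 = 1001)
  bit 0 = 1: r = r^2 * 15 mod 23 = 1^2 * 15 = 1*15 = 15
  bit 1 = 0: r = r^2 mod 23 = 15^2 = 18
  bit 2 = 0: r = r^2 mod 23 = 18^2 = 2
  bit 3 = 1: r = r^2 * 15 mod 23 = 2^2 * 15 = 4*15 = 14
  -> s = B^a = 14

Answer: 19 15 14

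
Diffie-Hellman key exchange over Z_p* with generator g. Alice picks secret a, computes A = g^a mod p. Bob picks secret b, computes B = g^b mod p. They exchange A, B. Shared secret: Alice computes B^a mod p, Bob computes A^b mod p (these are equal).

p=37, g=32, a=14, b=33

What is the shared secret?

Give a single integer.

A = 32^14 mod 37  (bits of 14 = 1110)
  bit 0 = 1: r = r^2 * 32 mod 37 = 1^2 * 32 = 1*32 = 32
  bit 1 = 1: r = r^2 * 32 mod 37 = 32^2 * 32 = 25*32 = 23
  bit 2 = 1: r = r^2 * 32 mod 37 = 23^2 * 32 = 11*32 = 19
  bit 3 = 0: r = r^2 mod 37 = 19^2 = 28
  -> A = 28
B = 32^33 mod 37  (bits of 33 = 100001)
  bit 0 = 1: r = r^2 * 32 mod 37 = 1^2 * 32 = 1*32 = 32
  bit 1 = 0: r = r^2 mod 37 = 32^2 = 25
  bit 2 = 0: r = r^2 mod 37 = 25^2 = 33
  bit 3 = 0: r = r^2 mod 37 = 33^2 = 16
  bit 4 = 0: r = r^2 mod 37 = 16^2 = 34
  bit 5 = 1: r = r^2 * 32 mod 37 = 34^2 * 32 = 9*32 = 29
  -> B = 29
s = B^a = 29^14 mod 37  (bits of 14 = 1110)
  bit 0 = 1: r = r^2 * 29 mod 37 = 1^2 * 29 = 1*29 = 29
  bit 1 = 1: r = r^2 * 29 mod 37 = 29^2 * 29 = 27*29 = 6
  bit 2 = 1: r = r^2 * 29 mod 37 = 6^2 * 29 = 36*29 = 8
  bit 3 = 0: r = r^2 mod 37 = 8^2 = 27
  -> s = B^a = 27

Answer: 27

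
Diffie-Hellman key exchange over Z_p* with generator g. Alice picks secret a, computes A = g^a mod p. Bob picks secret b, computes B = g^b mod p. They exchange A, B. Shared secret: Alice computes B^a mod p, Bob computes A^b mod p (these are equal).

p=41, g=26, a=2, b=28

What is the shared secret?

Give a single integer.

A = 26^2 mod 41  (bits of 2 = 10)
  bit 0 = 1: r = r^2 * 26 mod 41 = 1^2 * 26 = 1*26 = 26
  bit 1 = 0: r = r^2 mod 41 = 26^2 = 20
  -> A = 20
B = 26^28 mod 41  (bits of 28 = 11100)
  bit 0 = 1: r = r^2 * 26 mod 41 = 1^2 * 26 = 1*26 = 26
  bit 1 = 1: r = r^2 * 26 mod 41 = 26^2 * 26 = 20*26 = 28
  bit 2 = 1: r = r^2 * 26 mod 41 = 28^2 * 26 = 5*26 = 7
  bit 3 = 0: r = r^2 mod 41 = 7^2 = 8
  bit 4 = 0: r = r^2 mod 41 = 8^2 = 23
  -> B = 23
s = B^a = 23^2 mod 41  (bits of 2 = 10)
  bit 0 = 1: r = r^2 * 23 mod 41 = 1^2 * 23 = 1*23 = 23
  bit 1 = 0: r = r^2 mod 41 = 23^2 = 37
  -> s = B^a = 37

Answer: 37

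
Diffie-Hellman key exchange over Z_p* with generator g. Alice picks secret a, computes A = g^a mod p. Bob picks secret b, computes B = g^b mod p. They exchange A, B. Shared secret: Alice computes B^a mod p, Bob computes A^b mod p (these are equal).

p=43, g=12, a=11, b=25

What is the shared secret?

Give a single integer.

Answer: 28

Derivation:
A = 12^11 mod 43  (bits of 11 = 1011)
  bit 0 = 1: r = r^2 * 12 mod 43 = 1^2 * 12 = 1*12 = 12
  bit 1 = 0: r = r^2 mod 43 = 12^2 = 15
  bit 2 = 1: r = r^2 * 12 mod 43 = 15^2 * 12 = 10*12 = 34
  bit 3 = 1: r = r^2 * 12 mod 43 = 34^2 * 12 = 38*12 = 26
  -> A = 26
B = 12^25 mod 43  (bits of 25 = 11001)
  bit 0 = 1: r = r^2 * 12 mod 43 = 1^2 * 12 = 1*12 = 12
  bit 1 = 1: r = r^2 * 12 mod 43 = 12^2 * 12 = 15*12 = 8
  bit 2 = 0: r = r^2 mod 43 = 8^2 = 21
  bit 3 = 0: r = r^2 mod 43 = 21^2 = 11
  bit 4 = 1: r = r^2 * 12 mod 43 = 11^2 * 12 = 35*12 = 33
  -> B = 33
s = B^a = 33^11 mod 43  (bits of 11 = 1011)
  bit 0 = 1: r = r^2 * 33 mod 43 = 1^2 * 33 = 1*33 = 33
  bit 1 = 0: r = r^2 mod 43 = 33^2 = 14
  bit 2 = 1: r = r^2 * 33 mod 43 = 14^2 * 33 = 24*33 = 18
  bit 3 = 1: r = r^2 * 33 mod 43 = 18^2 * 33 = 23*33 = 28
  -> s = B^a = 28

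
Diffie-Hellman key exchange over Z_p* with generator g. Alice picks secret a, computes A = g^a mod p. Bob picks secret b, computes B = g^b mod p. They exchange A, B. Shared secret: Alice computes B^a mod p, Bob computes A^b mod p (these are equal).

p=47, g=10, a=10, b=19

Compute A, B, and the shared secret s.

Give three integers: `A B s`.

A = 10^10 mod 47  (bits of 10 = 1010)
  bit 0 = 1: r = r^2 * 10 mod 47 = 1^2 * 10 = 1*10 = 10
  bit 1 = 0: r = r^2 mod 47 = 10^2 = 6
  bit 2 = 1: r = r^2 * 10 mod 47 = 6^2 * 10 = 36*10 = 31
  bit 3 = 0: r = r^2 mod 47 = 31^2 = 21
  -> A = 21
B = 10^19 mod 47  (bits of 19 = 10011)
  bit 0 = 1: r = r^2 * 10 mod 47 = 1^2 * 10 = 1*10 = 10
  bit 1 = 0: r = r^2 mod 47 = 10^2 = 6
  bit 2 = 0: r = r^2 mod 47 = 6^2 = 36
  bit 3 = 1: r = r^2 * 10 mod 47 = 36^2 * 10 = 27*10 = 35
  bit 4 = 1: r = r^2 * 10 mod 47 = 35^2 * 10 = 3*10 = 30
  -> B = 30
s = B^a = 30^10 mod 47  (bits of 10 = 1010)
  bit 0 = 1: r = r^2 * 30 mod 47 = 1^2 * 30 = 1*30 = 30
  bit 1 = 0: r = r^2 mod 47 = 30^2 = 7
  bit 2 = 1: r = r^2 * 30 mod 47 = 7^2 * 30 = 2*30 = 13
  bit 3 = 0: r = r^2 mod 47 = 13^2 = 28
  -> s = B^a = 28

Answer: 21 30 28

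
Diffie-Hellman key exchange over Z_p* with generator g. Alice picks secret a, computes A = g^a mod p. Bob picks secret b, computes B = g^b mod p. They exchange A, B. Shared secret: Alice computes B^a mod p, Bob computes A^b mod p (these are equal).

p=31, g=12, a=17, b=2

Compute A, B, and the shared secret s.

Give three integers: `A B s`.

A = 12^17 mod 31  (bits of 17 = 10001)
  bit 0 = 1: r = r^2 * 12 mod 31 = 1^2 * 12 = 1*12 = 12
  bit 1 = 0: r = r^2 mod 31 = 12^2 = 20
  bit 2 = 0: r = r^2 mod 31 = 20^2 = 28
  bit 3 = 0: r = r^2 mod 31 = 28^2 = 9
  bit 4 = 1: r = r^2 * 12 mod 31 = 9^2 * 12 = 19*12 = 11
  -> A = 11
B = 12^2 mod 31  (bits of 2 = 10)
  bit 0 = 1: r = r^2 * 12 mod 31 = 1^2 * 12 = 1*12 = 12
  bit 1 = 0: r = r^2 mod 31 = 12^2 = 20
  -> B = 20
s = B^a = 20^17 mod 31  (bits of 17 = 10001)
  bit 0 = 1: r = r^2 * 20 mod 31 = 1^2 * 20 = 1*20 = 20
  bit 1 = 0: r = r^2 mod 31 = 20^2 = 28
  bit 2 = 0: r = r^2 mod 31 = 28^2 = 9
  bit 3 = 0: r = r^2 mod 31 = 9^2 = 19
  bit 4 = 1: r = r^2 * 20 mod 31 = 19^2 * 20 = 20*20 = 28
  -> s = B^a = 28

Answer: 11 20 28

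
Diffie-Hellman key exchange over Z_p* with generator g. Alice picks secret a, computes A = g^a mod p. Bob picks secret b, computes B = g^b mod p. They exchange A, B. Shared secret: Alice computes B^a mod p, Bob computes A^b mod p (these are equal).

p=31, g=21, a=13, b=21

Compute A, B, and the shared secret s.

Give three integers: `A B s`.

Answer: 22 29 23

Derivation:
A = 21^13 mod 31  (bits of 13 = 1101)
  bit 0 = 1: r = r^2 * 21 mod 31 = 1^2 * 21 = 1*21 = 21
  bit 1 = 1: r = r^2 * 21 mod 31 = 21^2 * 21 = 7*21 = 23
  bit 2 = 0: r = r^2 mod 31 = 23^2 = 2
  bit 3 = 1: r = r^2 * 21 mod 31 = 2^2 * 21 = 4*21 = 22
  -> A = 22
B = 21^21 mod 31  (bits of 21 = 10101)
  bit 0 = 1: r = r^2 * 21 mod 31 = 1^2 * 21 = 1*21 = 21
  bit 1 = 0: r = r^2 mod 31 = 21^2 = 7
  bit 2 = 1: r = r^2 * 21 mod 31 = 7^2 * 21 = 18*21 = 6
  bit 3 = 0: r = r^2 mod 31 = 6^2 = 5
  bit 4 = 1: r = r^2 * 21 mod 31 = 5^2 * 21 = 25*21 = 29
  -> B = 29
s = B^a = 29^13 mod 31  (bits of 13 = 1101)
  bit 0 = 1: r = r^2 * 29 mod 31 = 1^2 * 29 = 1*29 = 29
  bit 1 = 1: r = r^2 * 29 mod 31 = 29^2 * 29 = 4*29 = 23
  bit 2 = 0: r = r^2 mod 31 = 23^2 = 2
  bit 3 = 1: r = r^2 * 29 mod 31 = 2^2 * 29 = 4*29 = 23
  -> s = B^a = 23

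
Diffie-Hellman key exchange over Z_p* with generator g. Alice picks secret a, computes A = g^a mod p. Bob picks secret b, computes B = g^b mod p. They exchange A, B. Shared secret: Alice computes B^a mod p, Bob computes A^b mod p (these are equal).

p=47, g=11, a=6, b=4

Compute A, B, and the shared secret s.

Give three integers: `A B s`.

A = 11^6 mod 47  (bits of 6 = 110)
  bit 0 = 1: r = r^2 * 11 mod 47 = 1^2 * 11 = 1*11 = 11
  bit 1 = 1: r = r^2 * 11 mod 47 = 11^2 * 11 = 27*11 = 15
  bit 2 = 0: r = r^2 mod 47 = 15^2 = 37
  -> A = 37
B = 11^4 mod 47  (bits of 4 = 100)
  bit 0 = 1: r = r^2 * 11 mod 47 = 1^2 * 11 = 1*11 = 11
  bit 1 = 0: r = r^2 mod 47 = 11^2 = 27
  bit 2 = 0: r = r^2 mod 47 = 27^2 = 24
  -> B = 24
s = B^a = 24^6 mod 47  (bits of 6 = 110)
  bit 0 = 1: r = r^2 * 24 mod 47 = 1^2 * 24 = 1*24 = 24
  bit 1 = 1: r = r^2 * 24 mod 47 = 24^2 * 24 = 12*24 = 6
  bit 2 = 0: r = r^2 mod 47 = 6^2 = 36
  -> s = B^a = 36

Answer: 37 24 36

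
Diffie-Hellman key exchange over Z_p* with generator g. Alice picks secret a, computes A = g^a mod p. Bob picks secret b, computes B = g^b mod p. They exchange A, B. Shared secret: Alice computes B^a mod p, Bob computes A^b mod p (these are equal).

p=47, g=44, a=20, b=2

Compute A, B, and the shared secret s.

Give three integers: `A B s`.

A = 44^20 mod 47  (bits of 20 = 10100)
  bit 0 = 1: r = r^2 * 44 mod 47 = 1^2 * 44 = 1*44 = 44
  bit 1 = 0: r = r^2 mod 47 = 44^2 = 9
  bit 2 = 1: r = r^2 * 44 mod 47 = 9^2 * 44 = 34*44 = 39
  bit 3 = 0: r = r^2 mod 47 = 39^2 = 17
  bit 4 = 0: r = r^2 mod 47 = 17^2 = 7
  -> A = 7
B = 44^2 mod 47  (bits of 2 = 10)
  bit 0 = 1: r = r^2 * 44 mod 47 = 1^2 * 44 = 1*44 = 44
  bit 1 = 0: r = r^2 mod 47 = 44^2 = 9
  -> B = 9
s = B^a = 9^20 mod 47  (bits of 20 = 10100)
  bit 0 = 1: r = r^2 * 9 mod 47 = 1^2 * 9 = 1*9 = 9
  bit 1 = 0: r = r^2 mod 47 = 9^2 = 34
  bit 2 = 1: r = r^2 * 9 mod 47 = 34^2 * 9 = 28*9 = 17
  bit 3 = 0: r = r^2 mod 47 = 17^2 = 7
  bit 4 = 0: r = r^2 mod 47 = 7^2 = 2
  -> s = B^a = 2

Answer: 7 9 2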